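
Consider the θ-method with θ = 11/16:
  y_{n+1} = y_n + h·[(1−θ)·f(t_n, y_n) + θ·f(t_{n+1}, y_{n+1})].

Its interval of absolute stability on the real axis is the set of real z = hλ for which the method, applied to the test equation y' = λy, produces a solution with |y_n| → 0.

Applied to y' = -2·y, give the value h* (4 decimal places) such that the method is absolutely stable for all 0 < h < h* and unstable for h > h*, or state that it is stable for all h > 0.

Test eqn y'=λy, z=hλ:
  y_{n+1} = y_n + z·[5/16·y_n + 11/16·y_{n+1}] ⇒ (1 − 11/16z)y_{n+1} = (1 + 5/16z)y_n
  R(z) = (1 + 5/16z)/(1 − 11/16z).

Need |R(x)|<1, x<0.
x=-1.58: |R|=0.2427
x=-2: |R|=0.1579
x=-10: |R|=0.2698
x=-100: |R|=0.4337
θ=11/16≥1/2 ⇒ |1+5/16x|<|1−11/16x| ∀x<0 ⇒ stable on all of ℝ⁻.

(−∞, 0) — no finite endpoint. Any h>0 works for λ=-2.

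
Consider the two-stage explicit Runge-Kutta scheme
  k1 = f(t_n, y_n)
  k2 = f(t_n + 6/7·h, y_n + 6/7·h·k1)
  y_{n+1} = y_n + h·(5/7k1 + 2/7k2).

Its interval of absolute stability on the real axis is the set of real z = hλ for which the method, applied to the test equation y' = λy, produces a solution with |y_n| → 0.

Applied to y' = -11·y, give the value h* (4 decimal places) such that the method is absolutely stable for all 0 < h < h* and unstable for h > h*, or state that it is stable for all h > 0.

With y'=λy (z=hλ):
  k1=λy_n ⇒ h·k1=z·y_n;  k2=λ(1+6/7z)y_n ⇒ h·k2=z(1+6/7z)y_n
  y_{n+1}/y_n = 1 + 5/7z + 2/7z(1+6/7z) = 1 + z + 12/49z²
  R(z) = 1 + z + 12/49z².

Solve |R(x)|<1 on ℝ⁻.
x=-1.79: |R|=0.0053
R=1: x+12/49x²=0 ⇒ x=−49/12=-4.0833; min R=1−1/(4·12/49)=-0.0208>−1
Confirm numerically:
  x=-3.709: |R|=0.65998 <1
  x=-2.980: |R|=0.19479 <1
  x=-2.877: |R|=0.15005 <1
  x=-2.179: |R|=0.01621 <1
  x=-4.624: |R|=1.61226 >1
  x=-4.372: |R|=1.30907 >1
  x=-4.292: |R|=1.21933 >1
So |R|<1 on (-4.0833, 0).

(-4.0833,0); λ=-11 ⇒ h* = (49/12)/11 = 0.3712.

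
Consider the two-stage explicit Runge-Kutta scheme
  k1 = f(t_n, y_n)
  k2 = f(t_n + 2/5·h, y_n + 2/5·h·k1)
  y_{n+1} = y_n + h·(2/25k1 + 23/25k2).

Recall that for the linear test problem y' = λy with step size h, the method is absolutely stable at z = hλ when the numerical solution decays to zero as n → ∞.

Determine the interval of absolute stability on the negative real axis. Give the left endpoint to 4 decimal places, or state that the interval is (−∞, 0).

On y'=λy, z=hλ:
  k1=λy_n ⇒ h·k1=z·y_n;  k2=λ(1+2/5z)y_n ⇒ h·k2=z(1+2/5z)y_n
  y_{n+1}/y_n = 1 + 2/25z + 23/25z(1+2/5z) = 1 + z + 46/125z²
  so R(z) = 1 + z + 46/125z².

Need |R(x)|<1, x<0.
x=-1.18: |R|=0.3324
R=1: x+46/125x²=0 ⇒ x=−125/46=-2.7174; min R=1−1/(4·46/125)=0.3207>−1
Confirm numerically:
  x=-2.493: |R|=0.79414 <1
  x=-2.432: |R|=0.74458 <1
  x=-1.954: |R|=0.45107 <1
  x=-3.303: |R|=1.71181 >1
  x=-2.811: |R|=1.09683 >1
Stable set (-2.7174, 0).

(-2.7174, 0).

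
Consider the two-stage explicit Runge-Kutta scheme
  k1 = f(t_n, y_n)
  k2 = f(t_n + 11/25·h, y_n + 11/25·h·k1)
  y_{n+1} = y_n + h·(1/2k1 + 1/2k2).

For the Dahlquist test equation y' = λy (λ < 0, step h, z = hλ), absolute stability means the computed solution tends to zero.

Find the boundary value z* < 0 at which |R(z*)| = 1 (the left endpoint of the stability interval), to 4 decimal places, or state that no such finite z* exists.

left endpoint -4.5455.

On y'=λy, z=hλ:
  k1=λy_n ⇒ h·k1=z·y_n;  k2=λ(1+11/25z)y_n ⇒ h·k2=z(1+11/25z)y_n
  y_{n+1}/y_n = 1 + 1/2z + 1/2z(1+11/25z) = 1 + z + 11/50z²
  R(z) = 1 + z + 11/50z².

Find x<0 with |R(x)|<1.
x=-0.42: |R|=0.6188
R=1: x+11/50x²=0 ⇒ x=−50/11=-4.5455; min R=1−1/(4·11/50)=-0.1364>−1
Confirm numerically:
  x=-4.509: |R|=0.96384 <1
  x=-3.136: |R|=0.02759 <1
  x=-2.943: |R|=0.03753 <1
  x=-4.728: |R|=1.18988 >1
  x=-4.683: |R|=1.14171 >1
Stable set (-4.5455, 0).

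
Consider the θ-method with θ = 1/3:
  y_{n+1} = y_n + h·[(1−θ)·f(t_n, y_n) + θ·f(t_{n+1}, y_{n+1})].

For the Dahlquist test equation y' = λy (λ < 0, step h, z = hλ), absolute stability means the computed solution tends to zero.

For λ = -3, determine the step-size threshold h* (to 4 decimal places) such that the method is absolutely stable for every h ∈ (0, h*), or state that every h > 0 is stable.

(-6.0000,0); λ=-3 ⇒ h* = (6)/3 = 2.0000.

With y'=λy (z=hλ):
  y_{n+1} = y_n + z·[2/3·y_n + 1/3·y_{n+1}] ⇒ (1 − 1/3z)y_{n+1} = (1 + 2/3z)y_n
  R(z) = (1 + 2/3z)/(1 − 1/3z).

Need |R(x)|<1, x<0.
x=-1.23: |R|=0.1277
R=−1: 1+2/3x = −1+1/3x ⇒ -1/3x=2 ⇒ x=2/(-1/3)=-6.0000
Confirm numerically:
  x=-5.072: |R|=0.88503 <1
  x=-4.591: |R|=0.81439 <1
  x=-3.680: |R|=0.65269 <1
  x=-2.880: |R|=0.46939 <1
  x=-6.594: |R|=1.06191 >1
  x=-6.136: |R|=1.01489 >1
  x=-6.081: |R|=1.00892 >1
So |R|<1 on (-6.0000, 0).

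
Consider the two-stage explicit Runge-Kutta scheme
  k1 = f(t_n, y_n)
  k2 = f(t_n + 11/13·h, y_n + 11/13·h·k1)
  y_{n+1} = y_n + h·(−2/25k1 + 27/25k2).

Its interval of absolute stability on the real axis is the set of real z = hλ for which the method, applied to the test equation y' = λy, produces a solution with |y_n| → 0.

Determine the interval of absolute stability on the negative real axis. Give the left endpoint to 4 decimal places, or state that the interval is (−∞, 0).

z∈(-1.0943,0).

Set f=λy, z=hλ:
  k1=λy_n ⇒ h·k1=z·y_n;  k2=λ(1+11/13z)y_n ⇒ h·k2=z(1+11/13z)y_n
  y_{n+1}/y_n = 1 − 2/25z + 27/25z(1+11/13z) = 1 + z + 297/325z²
  so R(z) = 1 + z + 297/325z².

Boundary: |R(x)|=1, x<0.
x=-0.42: |R|=0.7412
R=1: x+297/325x²=0 ⇒ x=−325/297=-1.0943; min R=1−1/(4·297/325)=0.7264>−1
Confirm numerically:
  x=-0.979: |R|=0.89687 <1
  x=-0.483: |R|=0.73019 <1
  x=-0.447: |R|=0.73559 <1
  x=-1.587: |R|=1.71458 >1
  x=-1.502: |R|=1.55964 >1
So |R|<1 on (-1.0943, 0).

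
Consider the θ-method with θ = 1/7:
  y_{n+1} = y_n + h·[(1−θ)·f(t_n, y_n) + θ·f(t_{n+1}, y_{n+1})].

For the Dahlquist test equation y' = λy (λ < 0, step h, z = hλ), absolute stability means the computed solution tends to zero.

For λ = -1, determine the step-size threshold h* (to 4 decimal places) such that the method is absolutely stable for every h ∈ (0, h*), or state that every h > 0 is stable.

(-2.8000,0); λ=-1 ⇒ h* = (14/5)/1 = 2.8000.

On y'=λy, z=hλ:
  y_{n+1} = y_n + z·[6/7·y_n + 1/7·y_{n+1}] ⇒ (1 − 1/7z)y_{n+1} = (1 + 6/7z)y_n
  ⇒ R(z) = (1 + 6/7z)/(1 − 1/7z).

Find x<0 with |R(x)|<1.
x=-1.32: |R|=0.1106
R=−1: 1+6/7x = −1+1/7x ⇒ -5/7x=2 ⇒ x=2/(-5/7)=-2.8000
Confirm numerically:
  x=-2.639: |R|=0.91649 <1
  x=-2.044: |R|=0.58204 <1
  x=-1.644: |R|=0.33133 <1
  x=-1.378: |R|=0.15135 <1
  x=-3.176: |R|=1.18475 >1
  x=-2.964: |R|=1.08230 >1
Interval (-2.8000, 0).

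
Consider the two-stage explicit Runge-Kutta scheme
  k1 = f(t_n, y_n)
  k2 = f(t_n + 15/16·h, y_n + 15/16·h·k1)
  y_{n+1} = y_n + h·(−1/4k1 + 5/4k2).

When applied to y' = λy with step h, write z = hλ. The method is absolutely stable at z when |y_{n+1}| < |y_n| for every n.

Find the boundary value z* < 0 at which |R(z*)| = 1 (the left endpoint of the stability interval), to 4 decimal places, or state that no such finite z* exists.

left endpoint -0.8533.

On y'=λy, z=hλ:
  k1=λy_n ⇒ h·k1=z·y_n;  k2=λ(1+15/16z)y_n ⇒ h·k2=z(1+15/16z)y_n
  y_{n+1}/y_n = 1 − 1/4z + 5/4z(1+15/16z) = 1 + z + 75/64z²
  ⇒ R(z) = 1 + z + 75/64z².

Need |R(x)|<1, x<0.
x=-0.49: |R|=0.7914
R=1: x+75/64x²=0 ⇒ x=−64/75=-0.8533; min R=1−1/(4·75/64)=0.7867>−1
Confirm numerically:
  x=-0.517: |R|=0.79623 <1
  x=-0.508: |R|=0.79442 <1
  x=-0.406: |R|=0.78717 <1
  x=-0.389: |R|=0.78833 <1
  x=-1.177: |R|=1.44643 >1
  x=-0.959: |R|=1.11875 >1
So |R|<1 on (-0.8533, 0).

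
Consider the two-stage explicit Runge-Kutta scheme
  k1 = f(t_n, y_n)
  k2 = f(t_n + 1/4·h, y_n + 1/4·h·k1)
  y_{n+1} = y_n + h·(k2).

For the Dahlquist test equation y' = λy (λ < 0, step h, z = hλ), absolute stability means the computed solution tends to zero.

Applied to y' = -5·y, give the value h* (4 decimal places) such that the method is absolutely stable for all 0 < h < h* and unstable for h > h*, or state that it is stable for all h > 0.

Set f=λy, z=hλ:
  k1=λy_n ⇒ h·k1=z·y_n;  k2=λ(1+1/4z)y_n ⇒ h·k2=z(1+1/4z)y_n
  y_{n+1}/y_n = 1 + z(1+1/4z) = 1 + z + 1/4z²
  so R(z) = 1 + z + 1/4z².

Boundary: |R(x)|=1, x<0.
x=-0.77: |R|=0.3782
R=1: x+1/4x²=0 ⇒ x=−4=-4.0000; min R=1−1/(4·1/4)=0.0000>−1
Confirm numerically:
  x=-3.421: |R|=0.50481 <1
  x=-3.226: |R|=0.37577 <1
  x=-2.464: |R|=0.05382 <1
  x=-2.097: |R|=0.00235 <1
  x=-4.573: |R|=1.65508 >1
  x=-4.278: |R|=1.29732 >1
So |R|<1 on (-4.0000, 0).

(-4.0000,0); λ=-5 ⇒ h* = (4)/5 = 0.8000.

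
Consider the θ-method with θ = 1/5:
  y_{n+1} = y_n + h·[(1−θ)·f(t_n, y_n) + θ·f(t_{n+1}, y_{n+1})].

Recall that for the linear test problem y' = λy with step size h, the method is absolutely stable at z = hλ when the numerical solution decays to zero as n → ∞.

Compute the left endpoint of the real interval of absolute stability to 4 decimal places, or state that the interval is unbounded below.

With y'=λy (z=hλ):
  y_{n+1} = y_n + z·[4/5·y_n + 1/5·y_{n+1}] ⇒ (1 − 1/5z)y_{n+1} = (1 + 4/5z)y_n
  Hence R(z) = (1 + 4/5z)/(1 − 1/5z).

Need |R(x)|<1, x<0.
x=-0.44: |R|=0.5956
R=−1: 1+4/5x = −1+1/5x ⇒ -3/5x=2 ⇒ x=2/(-3/5)=-3.3333
Confirm numerically:
  x=-3.128: |R|=0.92421 <1
  x=-2.284: |R|=0.56782 <1
  x=-1.532: |R|=0.17269 <1
  x=-3.816: |R|=1.16425 >1
  x=-3.692: |R|=1.12379 >1
Interval (-3.3333, 0).

z* = -3.3333.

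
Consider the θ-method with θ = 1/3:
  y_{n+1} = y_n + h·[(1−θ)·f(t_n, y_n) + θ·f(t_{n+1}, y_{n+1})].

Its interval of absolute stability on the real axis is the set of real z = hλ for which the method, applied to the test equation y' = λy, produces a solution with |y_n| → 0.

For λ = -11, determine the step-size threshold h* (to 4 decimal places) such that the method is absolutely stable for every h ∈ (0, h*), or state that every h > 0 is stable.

(-6.0000,0); λ=-11 ⇒ h* = (6)/11 = 0.5455.

Set f=λy, z=hλ:
  y_{n+1} = y_n + z·[2/3·y_n + 1/3·y_{n+1}] ⇒ (1 − 1/3z)y_{n+1} = (1 + 2/3z)y_n
  ⇒ R(z) = (1 + 2/3z)/(1 − 1/3z).

Solve |R(x)|<1 on ℝ⁻.
x=-1.41: |R|=0.0408
R=−1: 1+2/3x = −1+1/3x ⇒ -1/3x=2 ⇒ x=2/(-1/3)=-6.0000
Confirm numerically:
  x=-5.694: |R|=0.96480 <1
  x=-5.548: |R|=0.94712 <1
  x=-4.292: |R|=0.76577 <1
  x=-3.852: |R|=0.68651 <1
  x=-6.439: |R|=1.04651 >1
  x=-6.255: |R|=1.02755 >1
  x=-6.147: |R|=1.01607 >1
Interval (-6.0000, 0).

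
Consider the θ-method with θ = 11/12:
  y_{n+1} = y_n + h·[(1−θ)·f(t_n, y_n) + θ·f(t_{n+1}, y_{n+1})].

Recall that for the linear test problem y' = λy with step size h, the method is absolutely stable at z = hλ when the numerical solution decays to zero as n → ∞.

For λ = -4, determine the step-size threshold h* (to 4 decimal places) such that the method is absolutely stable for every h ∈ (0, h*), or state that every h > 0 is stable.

unbounded; (−∞, 0). Any h>0 works for λ=-4.

Test eqn y'=λy, z=hλ:
  y_{n+1} = y_n + z·[1/12·y_n + 11/12·y_{n+1}] ⇒ (1 − 11/12z)y_{n+1} = (1 + 1/12z)y_n
  so R(z) = (1 + 1/12z)/(1 − 11/12z).

Need |R(x)|<1, x<0.
x=-1.41: |R|=0.3850
x=-2: |R|=0.2941
x=-10: |R|=0.0164
x=-100: |R|=0.0791
θ=11/12≥1/2 ⇒ |1+1/12x|<|1−11/12x| ∀x<0 ⇒ stable on all of ℝ⁻.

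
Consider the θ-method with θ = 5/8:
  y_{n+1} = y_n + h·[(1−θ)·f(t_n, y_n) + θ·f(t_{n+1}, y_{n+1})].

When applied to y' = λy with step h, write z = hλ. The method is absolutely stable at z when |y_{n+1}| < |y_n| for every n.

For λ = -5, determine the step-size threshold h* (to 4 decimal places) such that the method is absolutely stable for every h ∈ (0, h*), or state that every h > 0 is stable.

With y'=λy (z=hλ):
  y_{n+1} = y_n + z·[3/8·y_n + 5/8·y_{n+1}] ⇒ (1 − 5/8z)y_{n+1} = (1 + 3/8z)y_n
  Hence R(z) = (1 + 3/8z)/(1 − 5/8z).

Need |R(x)|<1, x<0.
x=-0.69: |R|=0.5179
x=-2: |R|=0.1111
x=-10: |R|=0.3793
x=-100: |R|=0.5748
θ=5/8≥1/2 ⇒ |1+3/8x|<|1−5/8x| ∀x<0 ⇒ unbounded interval.

unbounded; (−∞, 0). Any h>0 works for λ=-5.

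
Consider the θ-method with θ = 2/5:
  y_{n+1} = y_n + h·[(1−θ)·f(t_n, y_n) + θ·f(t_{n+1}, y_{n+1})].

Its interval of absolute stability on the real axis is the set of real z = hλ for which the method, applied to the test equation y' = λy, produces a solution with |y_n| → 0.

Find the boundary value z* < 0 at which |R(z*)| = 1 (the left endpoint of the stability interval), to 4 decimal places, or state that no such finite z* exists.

With y'=λy (z=hλ):
  y_{n+1} = y_n + z·[3/5·y_n + 2/5·y_{n+1}] ⇒ (1 − 2/5z)y_{n+1} = (1 + 3/5z)y_n
  Hence R(z) = (1 + 3/5z)/(1 − 2/5z).

Boundary: |R(x)|=1, x<0.
x=-0.85: |R|=0.3657
R=−1: 1+3/5x = −1+2/5x ⇒ -1/5x=2 ⇒ x=2/(-1/5)=-10.0000
Confirm numerically:
  x=-9.761: |R|=0.99025 <1
  x=-7.232: |R|=0.85779 <1
  x=-5.597: |R|=0.72811 <1
  x=-10.478: |R|=1.01842 >1
  x=-10.388: |R|=1.01505 >1
  x=-10.095: |R|=1.00377 >1
Interval (-10.0000, 0).

z* = -10.0000.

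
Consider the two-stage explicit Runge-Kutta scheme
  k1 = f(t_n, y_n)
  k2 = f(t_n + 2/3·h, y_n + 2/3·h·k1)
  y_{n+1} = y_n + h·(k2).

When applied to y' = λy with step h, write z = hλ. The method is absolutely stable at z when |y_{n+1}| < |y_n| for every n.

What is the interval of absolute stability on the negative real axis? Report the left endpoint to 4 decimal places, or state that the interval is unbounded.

(-1.5000, 0).

Test eqn y'=λy, z=hλ:
  k1=λy_n ⇒ h·k1=z·y_n;  k2=λ(1+2/3z)y_n ⇒ h·k2=z(1+2/3z)y_n
  y_{n+1}/y_n = 1 + z(1+2/3z) = 1 + z + 2/3z²
  so R(z) = 1 + z + 2/3z².

Find x<0 with |R(x)|<1.
x=-0.49: |R|=0.6701
R=1: x+2/3x²=0 ⇒ x=−3/2=-1.5000; min R=1−1/(4·2/3)=0.6250>−1
Confirm numerically:
  x=-1.472: |R|=0.97252 <1
  x=-0.990: |R|=0.66340 <1
  x=-0.930: |R|=0.64660 <1
  x=-1.967: |R|=1.61239 >1
  x=-1.930: |R|=1.55327 >1
  x=-1.826: |R|=1.39685 >1
Interval (-1.5000, 0).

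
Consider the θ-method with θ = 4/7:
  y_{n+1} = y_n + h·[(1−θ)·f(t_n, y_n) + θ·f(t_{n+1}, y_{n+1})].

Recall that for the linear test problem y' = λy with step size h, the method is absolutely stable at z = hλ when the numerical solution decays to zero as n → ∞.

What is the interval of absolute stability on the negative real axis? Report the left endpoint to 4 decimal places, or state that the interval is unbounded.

With y'=λy (z=hλ):
  y_{n+1} = y_n + z·[3/7·y_n + 4/7·y_{n+1}] ⇒ (1 − 4/7z)y_{n+1} = (1 + 3/7z)y_n
  ⇒ R(z) = (1 + 3/7z)/(1 − 4/7z).

Boundary: |R(x)|=1, x<0.
x=-0.84: |R|=0.4324
x=-2: |R|=0.0667
x=-10: |R|=0.4894
x=-100: |R|=0.7199
θ=4/7≥1/2 ⇒ |1+3/7x|<|1−4/7x| ∀x<0 ⇒ stable on all of ℝ⁻.

interval (−∞, 0).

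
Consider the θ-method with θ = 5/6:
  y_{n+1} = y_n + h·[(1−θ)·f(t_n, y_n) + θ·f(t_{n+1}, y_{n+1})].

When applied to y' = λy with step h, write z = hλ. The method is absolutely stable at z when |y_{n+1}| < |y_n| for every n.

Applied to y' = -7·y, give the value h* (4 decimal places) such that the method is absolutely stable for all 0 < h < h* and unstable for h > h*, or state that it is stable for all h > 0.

(−∞, 0) — no finite endpoint. Any h>0 works for λ=-7.

On y'=λy, z=hλ:
  y_{n+1} = y_n + z·[1/6·y_n + 5/6·y_{n+1}] ⇒ (1 − 5/6z)y_{n+1} = (1 + 1/6z)y_n
  R(z) = (1 + 1/6z)/(1 − 5/6z).

Solve |R(x)|<1 on ℝ⁻.
x=-1.17: |R|=0.4076
x=-2: |R|=0.2500
x=-10: |R|=0.0714
x=-100: |R|=0.1858
θ=5/6≥1/2 ⇒ |1+1/6x|<|1−5/6x| ∀x<0 ⇒ interval (−∞,0).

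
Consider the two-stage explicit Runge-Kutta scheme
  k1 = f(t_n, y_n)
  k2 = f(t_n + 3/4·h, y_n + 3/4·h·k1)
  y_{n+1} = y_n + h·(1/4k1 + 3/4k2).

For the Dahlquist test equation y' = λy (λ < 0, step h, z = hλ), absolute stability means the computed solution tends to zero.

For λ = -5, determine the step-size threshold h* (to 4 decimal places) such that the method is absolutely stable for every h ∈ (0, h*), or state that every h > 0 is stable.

(-1.7778,0); λ=-5 ⇒ h* = (16/9)/5 = 0.3556.

Set f=λy, z=hλ:
  k1=λy_n ⇒ h·k1=z·y_n;  k2=λ(1+3/4z)y_n ⇒ h·k2=z(1+3/4z)y_n
  y_{n+1}/y_n = 1 + 1/4z + 3/4z(1+3/4z) = 1 + z + 9/16z²
  so R(z) = 1 + z + 9/16z².

Find x<0 with |R(x)|<1.
x=-1.2: |R|=0.6100
R=1: x+9/16x²=0 ⇒ x=−16/9=-1.7778; min R=1−1/(4·9/16)=0.5556>−1
Confirm numerically:
  x=-1.108: |R|=0.58256 <1
  x=-0.978: |R|=0.56002 <1
  x=-0.876: |R|=0.55565 <1
  x=-2.101: |R|=1.38199 >1
  x=-1.972: |R|=1.21544 >1
Stable set (-1.7778, 0).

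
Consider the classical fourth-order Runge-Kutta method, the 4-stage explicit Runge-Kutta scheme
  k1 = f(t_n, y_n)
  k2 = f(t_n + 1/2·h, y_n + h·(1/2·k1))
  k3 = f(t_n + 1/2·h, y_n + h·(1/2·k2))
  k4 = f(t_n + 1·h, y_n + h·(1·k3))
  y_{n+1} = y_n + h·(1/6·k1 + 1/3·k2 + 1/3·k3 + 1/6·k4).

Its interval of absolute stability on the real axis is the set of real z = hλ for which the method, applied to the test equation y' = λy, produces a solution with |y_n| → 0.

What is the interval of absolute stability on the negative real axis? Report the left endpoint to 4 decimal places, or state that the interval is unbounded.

On y'=λy, z=hλ:
  order 4, 4-stage ⇒ R(z)=1+z+z^2/2+z^3/6+z^4/24
  (e.g. R(-1.65)=0.27140, |R|=0.27140)

Solve |R(x)|<1 on ℝ⁻.
x=-1.65: |R|=0.2714
|R(-3.13)|=1.6569 |R(-2.64)|=0.8021 |R(-1.23)|=0.3117
Bisect:
  x_lo=-3.4330 |R|=2.5038  x_hi=-0.3247 |R|=0.7228
  mid=-1.87883 |R|=0.30000 →hi
  mid=-2.65590 |R|=0.82181 →hi
  mid=-3.04444 |R|=1.46638 →lo
  mid=-2.85017 |R|=1.10230 →lo
  mid=-2.75304 |R|=0.95244 →hi
  mid=-2.80160 |R|=1.02487 →lo
  mid=-2.77732 |R|=0.98804 →hi
  ...
  [-2.78548,-2.78529] ⇒ x*=-2.7853
Stable set (-2.7853, 0).

z∈(-2.7853,0).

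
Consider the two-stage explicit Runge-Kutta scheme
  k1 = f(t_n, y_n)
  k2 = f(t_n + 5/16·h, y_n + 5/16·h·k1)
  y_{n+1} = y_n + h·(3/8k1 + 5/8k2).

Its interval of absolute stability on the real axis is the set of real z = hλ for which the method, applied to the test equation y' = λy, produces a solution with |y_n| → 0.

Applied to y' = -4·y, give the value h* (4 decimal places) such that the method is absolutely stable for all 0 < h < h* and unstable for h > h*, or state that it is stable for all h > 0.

With y'=λy (z=hλ):
  k1=λy_n ⇒ h·k1=z·y_n;  k2=λ(1+5/16z)y_n ⇒ h·k2=z(1+5/16z)y_n
  y_{n+1}/y_n = 1 + 3/8z + 5/8z(1+5/16z) = 1 + z + 25/128z²
  Hence R(z) = 1 + z + 25/128z².

Need |R(x)|<1, x<0.
x=-0.76: |R|=0.3528
R=1: x+25/128x²=0 ⇒ x=−128/25=-5.1200; min R=1−1/(4·25/128)=-0.2800>−1
Confirm numerically:
  x=-5.060: |R|=0.94070 <1
  x=-4.135: |R|=0.20450 <1
  x=-3.801: |R|=0.02080 <1
  x=-3.315: |R|=0.16867 <1
  x=-5.668: |R|=1.60665 >1
  x=-5.514: |R|=1.42432 >1
So |R|<1 on (-5.1200, 0).

(-5.1200,0); λ=-4 ⇒ h* = (128/25)/4 = 1.2800.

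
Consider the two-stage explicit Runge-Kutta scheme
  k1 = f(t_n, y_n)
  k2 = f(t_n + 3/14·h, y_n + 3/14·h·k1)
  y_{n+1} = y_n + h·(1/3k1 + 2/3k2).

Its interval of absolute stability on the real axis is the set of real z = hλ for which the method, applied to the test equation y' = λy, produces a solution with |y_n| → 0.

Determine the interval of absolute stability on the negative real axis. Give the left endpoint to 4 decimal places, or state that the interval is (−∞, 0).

On y'=λy, z=hλ:
  k1=λy_n ⇒ h·k1=z·y_n;  k2=λ(1+3/14z)y_n ⇒ h·k2=z(1+3/14z)y_n
  y_{n+1}/y_n = 1 + 1/3z + 2/3z(1+3/14z) = 1 + z + 1/7z²
  R(z) = 1 + z + 1/7z².

Solve |R(x)|<1 on ℝ⁻.
x=-1.73: |R|=0.3024
R=1: x+1/7x²=0 ⇒ x=−7=-7.0000; min R=1−1/(4·1/7)=-0.7500>−1
Confirm numerically:
  x=-6.003: |R|=0.14500 <1
  x=-5.638: |R|=0.09699 <1
  x=-4.201: |R|=0.67980 <1
  x=-7.520: |R|=1.55863 >1
  x=-7.027: |R|=1.02710 >1
  x=-7.022: |R|=1.02207 >1
Interval (-7.0000, 0).

(-7.0000, 0).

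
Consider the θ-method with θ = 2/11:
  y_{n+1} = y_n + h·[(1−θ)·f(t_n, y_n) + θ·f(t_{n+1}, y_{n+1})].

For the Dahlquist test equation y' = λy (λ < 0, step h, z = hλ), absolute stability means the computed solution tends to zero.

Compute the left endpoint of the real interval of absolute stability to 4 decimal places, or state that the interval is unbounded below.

Test eqn y'=λy, z=hλ:
  y_{n+1} = y_n + z·[9/11·y_n + 2/11·y_{n+1}] ⇒ (1 − 2/11z)y_{n+1} = (1 + 9/11z)y_n
  so R(z) = (1 + 9/11z)/(1 − 2/11z).

Need |R(x)|<1, x<0.
x=-0.68: |R|=0.3948
R=−1: 1+9/11x = −1+2/11x ⇒ -7/11x=2 ⇒ x=2/(-7/11)=-3.1429
Confirm numerically:
  x=-2.961: |R|=0.92477 <1
  x=-2.791: |R|=0.85147 <1
  x=-2.655: |R|=0.79062 <1
  x=-1.774: |R|=0.34135 <1
  x=-3.681: |R|=1.20515 >1
  x=-3.481: |R|=1.13178 >1
Interval (-3.1429, 0).

z* = -3.1429.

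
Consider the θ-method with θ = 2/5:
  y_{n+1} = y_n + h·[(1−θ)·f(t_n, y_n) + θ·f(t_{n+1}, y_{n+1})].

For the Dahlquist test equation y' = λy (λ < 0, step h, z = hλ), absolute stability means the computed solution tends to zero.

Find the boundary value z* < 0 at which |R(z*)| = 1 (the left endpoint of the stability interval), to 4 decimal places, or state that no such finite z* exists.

On y'=λy, z=hλ:
  y_{n+1} = y_n + z·[3/5·y_n + 2/5·y_{n+1}] ⇒ (1 − 2/5z)y_{n+1} = (1 + 3/5z)y_n
  Hence R(z) = (1 + 3/5z)/(1 − 2/5z).

Boundary: |R(x)|=1, x<0.
x=-1.13: |R|=0.2218
R=−1: 1+3/5x = −1+2/5x ⇒ -1/5x=2 ⇒ x=2/(-1/5)=-10.0000
Confirm numerically:
  x=-9.512: |R|=0.97969 <1
  x=-9.131: |R|=0.96264 <1
  x=-7.397: |R|=0.86850 <1
  x=-6.002: |R|=0.76488 <1
  x=-10.565: |R|=1.02162 >1
  x=-10.343: |R|=1.01335 >1
  x=-10.184: |R|=1.00725 >1
Interval (-10.0000, 0).

left endpoint -10.0000.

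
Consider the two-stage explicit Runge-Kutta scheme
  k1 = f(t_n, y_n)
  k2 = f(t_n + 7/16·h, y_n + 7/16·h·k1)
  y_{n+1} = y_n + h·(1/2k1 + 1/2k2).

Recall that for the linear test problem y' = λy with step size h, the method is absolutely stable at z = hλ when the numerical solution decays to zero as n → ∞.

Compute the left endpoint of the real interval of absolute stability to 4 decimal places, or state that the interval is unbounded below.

z* = -4.5714.

With y'=λy (z=hλ):
  k1=λy_n ⇒ h·k1=z·y_n;  k2=λ(1+7/16z)y_n ⇒ h·k2=z(1+7/16z)y_n
  y_{n+1}/y_n = 1 + 1/2z + 1/2z(1+7/16z) = 1 + z + 7/32z²
  so R(z) = 1 + z + 7/32z².

Find x<0 with |R(x)|<1.
x=-0.8: |R|=0.3400
R=1: x+7/32x²=0 ⇒ x=−32/7=-4.5714; min R=1−1/(4·7/32)=-0.1429>−1
Confirm numerically:
  x=-4.195: |R|=0.65457 <1
  x=-4.054: |R|=0.54114 <1
  x=-4.021: |R|=0.51585 <1
  x=-2.157: |R|=0.13923 <1
  x=-5.057: |R|=1.53715 >1
  x=-4.735: |R|=1.16942 >1
Interval (-4.5714, 0).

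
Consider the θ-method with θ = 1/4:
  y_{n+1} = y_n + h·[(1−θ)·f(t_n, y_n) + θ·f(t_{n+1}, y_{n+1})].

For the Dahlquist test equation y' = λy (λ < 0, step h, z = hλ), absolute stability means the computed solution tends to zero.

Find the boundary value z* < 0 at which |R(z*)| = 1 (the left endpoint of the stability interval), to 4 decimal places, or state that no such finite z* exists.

left endpoint -4.0000.

Set f=λy, z=hλ:
  y_{n+1} = y_n + z·[3/4·y_n + 1/4·y_{n+1}] ⇒ (1 − 1/4z)y_{n+1} = (1 + 3/4z)y_n
  ⇒ R(z) = (1 + 3/4z)/(1 − 1/4z).

Need |R(x)|<1, x<0.
x=-0.71: |R|=0.3970
R=−1: 1+3/4x = −1+1/4x ⇒ -1/2x=2 ⇒ x=2/(-1/2)=-4.0000
Confirm numerically:
  x=-3.633: |R|=0.90384 <1
  x=-3.083: |R|=0.74107 <1
  x=-2.670: |R|=0.60120 <1
  x=-1.993: |R|=0.33022 <1
  x=-4.571: |R|=1.13324 >1
  x=-4.348: |R|=1.08337 >1
  x=-4.047: |R|=1.01168 >1
Stable set (-4.0000, 0).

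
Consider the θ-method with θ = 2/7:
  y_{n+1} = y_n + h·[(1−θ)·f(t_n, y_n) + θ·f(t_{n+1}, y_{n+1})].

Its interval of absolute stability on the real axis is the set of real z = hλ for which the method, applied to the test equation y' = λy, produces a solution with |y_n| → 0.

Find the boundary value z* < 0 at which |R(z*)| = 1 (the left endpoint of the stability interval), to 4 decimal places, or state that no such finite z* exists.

On y'=λy, z=hλ:
  y_{n+1} = y_n + z·[5/7·y_n + 2/7·y_{n+1}] ⇒ (1 − 2/7z)y_{n+1} = (1 + 5/7z)y_n
  so R(z) = (1 + 5/7z)/(1 − 2/7z).

Need |R(x)|<1, x<0.
x=-0.68: |R|=0.4306
R=−1: 1+5/7x = −1+2/7x ⇒ -3/7x=2 ⇒ x=2/(-3/7)=-4.6667
Confirm numerically:
  x=-4.502: |R|=0.96913 <1
  x=-4.206: |R|=0.91033 <1
  x=-4.014: |R|=0.86971 <1
  x=-1.966: |R|=0.25887 <1
  x=-4.967: |R|=1.05321 >1
  x=-4.866: |R|=1.03574 >1
Stable set (-4.6667, 0).

z* = -4.6667.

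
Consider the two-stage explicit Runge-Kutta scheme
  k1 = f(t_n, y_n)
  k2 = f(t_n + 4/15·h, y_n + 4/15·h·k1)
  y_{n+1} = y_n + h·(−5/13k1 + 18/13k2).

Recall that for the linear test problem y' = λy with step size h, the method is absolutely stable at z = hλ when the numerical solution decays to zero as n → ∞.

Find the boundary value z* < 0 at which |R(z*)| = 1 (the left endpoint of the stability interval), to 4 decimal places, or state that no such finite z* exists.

Set f=λy, z=hλ:
  k1=λy_n ⇒ h·k1=z·y_n;  k2=λ(1+4/15z)y_n ⇒ h·k2=z(1+4/15z)y_n
  y_{n+1}/y_n = 1 − 5/13z + 18/13z(1+4/15z) = 1 + z + 24/65z²
  Hence R(z) = 1 + z + 24/65z².

Find x<0 with |R(x)|<1.
x=-1.64: |R|=0.3531
R=1: x+24/65x²=0 ⇒ x=−65/24=-2.7083; min R=1−1/(4·24/65)=0.3229>−1
Confirm numerically:
  x=-2.469: |R|=0.78182 <1
  x=-2.353: |R|=0.69129 <1
  x=-1.609: |R|=0.34689 <1
  x=-3.178: |R|=1.55111 >1
  x=-3.134: |R|=1.49257 >1
Interval (-2.7083, 0).

left endpoint -2.7083.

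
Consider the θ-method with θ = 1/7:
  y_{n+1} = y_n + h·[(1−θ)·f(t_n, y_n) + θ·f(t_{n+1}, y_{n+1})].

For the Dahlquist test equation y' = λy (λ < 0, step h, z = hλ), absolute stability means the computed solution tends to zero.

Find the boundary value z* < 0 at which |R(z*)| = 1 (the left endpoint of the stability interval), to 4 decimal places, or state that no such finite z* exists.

z* = -2.8000.

Test eqn y'=λy, z=hλ:
  y_{n+1} = y_n + z·[6/7·y_n + 1/7·y_{n+1}] ⇒ (1 − 1/7z)y_{n+1} = (1 + 6/7z)y_n
  R(z) = (1 + 6/7z)/(1 − 1/7z).

Boundary: |R(x)|=1, x<0.
x=-1.37: |R|=0.1458
R=−1: 1+6/7x = −1+1/7x ⇒ -5/7x=2 ⇒ x=2/(-5/7)=-2.8000
Confirm numerically:
  x=-2.066: |R|=0.59519 <1
  x=-1.649: |R|=0.33461 <1
  x=-1.277: |R|=0.07998 <1
  x=-3.189: |R|=1.19089 >1
  x=-3.127: |R|=1.16145 >1
  x=-3.055: |R|=1.12680 >1
Stable set (-2.8000, 0).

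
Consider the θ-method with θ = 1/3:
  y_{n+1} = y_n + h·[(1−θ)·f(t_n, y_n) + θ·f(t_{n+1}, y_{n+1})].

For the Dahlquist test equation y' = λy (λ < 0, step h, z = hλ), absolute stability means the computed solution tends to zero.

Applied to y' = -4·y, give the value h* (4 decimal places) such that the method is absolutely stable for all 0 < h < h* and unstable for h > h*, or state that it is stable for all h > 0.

(-6.0000,0); λ=-4 ⇒ h* = (6)/4 = 1.5000.

Test eqn y'=λy, z=hλ:
  y_{n+1} = y_n + z·[2/3·y_n + 1/3·y_{n+1}] ⇒ (1 − 1/3z)y_{n+1} = (1 + 2/3z)y_n
  so R(z) = (1 + 2/3z)/(1 − 1/3z).

Need |R(x)|<1, x<0.
x=-1.04: |R|=0.2277
R=−1: 1+2/3x = −1+1/3x ⇒ -1/3x=2 ⇒ x=2/(-1/3)=-6.0000
Confirm numerically:
  x=-5.421: |R|=0.93124 <1
  x=-3.932: |R|=0.70167 <1
  x=-2.914: |R|=0.47819 <1
  x=-6.481: |R|=1.05073 >1
  x=-6.313: |R|=1.03361 >1
Interval (-6.0000, 0).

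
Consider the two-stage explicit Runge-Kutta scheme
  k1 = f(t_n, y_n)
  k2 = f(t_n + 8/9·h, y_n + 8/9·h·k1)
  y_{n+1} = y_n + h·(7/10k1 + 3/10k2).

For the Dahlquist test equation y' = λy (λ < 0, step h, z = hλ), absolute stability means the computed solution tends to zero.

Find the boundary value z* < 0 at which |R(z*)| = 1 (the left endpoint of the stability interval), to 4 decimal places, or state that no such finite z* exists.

z* = -3.7500.

Test eqn y'=λy, z=hλ:
  k1=λy_n ⇒ h·k1=z·y_n;  k2=λ(1+8/9z)y_n ⇒ h·k2=z(1+8/9z)y_n
  y_{n+1}/y_n = 1 + 7/10z + 3/10z(1+8/9z) = 1 + z + 4/15z²
  R(z) = 1 + z + 4/15z².

Solve |R(x)|<1 on ℝ⁻.
x=-1: |R|=0.2667
R=1: x+4/15x²=0 ⇒ x=−15/4=-3.7500; min R=1−1/(4·4/15)=0.0625>−1
Confirm numerically:
  x=-3.244: |R|=0.56228 <1
  x=-3.173: |R|=0.51178 <1
  x=-1.743: |R|=0.06715 <1
  x=-4.117: |R|=1.40292 >1
  x=-3.817: |R|=1.06820 >1
So |R|<1 on (-3.7500, 0).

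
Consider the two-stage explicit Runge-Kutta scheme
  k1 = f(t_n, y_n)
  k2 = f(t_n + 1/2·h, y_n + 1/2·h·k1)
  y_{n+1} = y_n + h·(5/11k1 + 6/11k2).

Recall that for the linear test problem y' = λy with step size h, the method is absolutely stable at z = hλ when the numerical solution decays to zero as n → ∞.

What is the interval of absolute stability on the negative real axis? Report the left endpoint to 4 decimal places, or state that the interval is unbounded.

Test eqn y'=λy, z=hλ:
  k1=λy_n ⇒ h·k1=z·y_n;  k2=λ(1+1/2z)y_n ⇒ h·k2=z(1+1/2z)y_n
  y_{n+1}/y_n = 1 + 5/11z + 6/11z(1+1/2z) = 1 + z + 3/11z²
  Hence R(z) = 1 + z + 3/11z².

Boundary: |R(x)|=1, x<0.
x=-0.66: |R|=0.4588
R=1: x+3/11x²=0 ⇒ x=−11/3=-3.6667; min R=1−1/(4·3/11)=0.0833>−1
Confirm numerically:
  x=-3.356: |R|=0.71566 <1
  x=-3.106: |R|=0.52506 <1
  x=-1.760: |R|=0.08480 <1
  x=-3.918: |R|=1.26856 >1
  x=-3.822: |R|=1.16191 >1
Interval (-3.6667, 0).

z∈(-3.6667,0).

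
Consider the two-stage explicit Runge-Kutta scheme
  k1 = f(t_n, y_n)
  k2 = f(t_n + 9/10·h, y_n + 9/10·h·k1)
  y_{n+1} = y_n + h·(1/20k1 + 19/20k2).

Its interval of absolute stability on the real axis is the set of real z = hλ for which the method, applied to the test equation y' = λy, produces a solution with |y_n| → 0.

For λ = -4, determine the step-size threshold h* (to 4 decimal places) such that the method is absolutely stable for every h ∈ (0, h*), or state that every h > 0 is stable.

Test eqn y'=λy, z=hλ:
  k1=λy_n ⇒ h·k1=z·y_n;  k2=λ(1+9/10z)y_n ⇒ h·k2=z(1+9/10z)y_n
  y_{n+1}/y_n = 1 + 1/20z + 19/20z(1+9/10z) = 1 + z + 171/200z²
  ⇒ R(z) = 1 + z + 171/200z².

Solve |R(x)|<1 on ℝ⁻.
x=-1.07: |R|=0.9089
R=1: x+171/200x²=0 ⇒ x=−200/171=-1.1696; min R=1−1/(4·171/200)=0.7076>−1
Confirm numerically:
  x=-1.019: |R|=0.86880 <1
  x=-0.940: |R|=0.81548 <1
  x=-0.863: |R|=0.77378 <1
  x=-1.613: |R|=1.61151 >1
  x=-1.490: |R|=1.40819 >1
Interval (-1.1696, 0).

(-1.1696,0); λ=-4 ⇒ h* = (200/171)/4 = 0.2924.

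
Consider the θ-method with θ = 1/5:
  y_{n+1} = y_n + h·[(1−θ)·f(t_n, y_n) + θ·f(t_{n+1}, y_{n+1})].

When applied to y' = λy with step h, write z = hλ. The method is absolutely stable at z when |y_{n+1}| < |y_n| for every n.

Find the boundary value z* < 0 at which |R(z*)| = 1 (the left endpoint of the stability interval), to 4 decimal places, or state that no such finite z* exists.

With y'=λy (z=hλ):
  y_{n+1} = y_n + z·[4/5·y_n + 1/5·y_{n+1}] ⇒ (1 − 1/5z)y_{n+1} = (1 + 4/5z)y_n
  ⇒ R(z) = (1 + 4/5z)/(1 − 1/5z).

Need |R(x)|<1, x<0.
x=-0.49: |R|=0.5537
R=−1: 1+4/5x = −1+1/5x ⇒ -3/5x=2 ⇒ x=2/(-3/5)=-3.3333
Confirm numerically:
  x=-2.713: |R|=0.75872 <1
  x=-1.498: |R|=0.15266 <1
  x=-1.380: |R|=0.08150 <1
  x=-1.372: |R|=0.07659 <1
  x=-3.534: |R|=1.07054 >1
  x=-3.510: |R|=1.06228 >1
  x=-3.359: |R|=1.00921 >1
So |R|<1 on (-3.3333, 0).

z* = -3.3333.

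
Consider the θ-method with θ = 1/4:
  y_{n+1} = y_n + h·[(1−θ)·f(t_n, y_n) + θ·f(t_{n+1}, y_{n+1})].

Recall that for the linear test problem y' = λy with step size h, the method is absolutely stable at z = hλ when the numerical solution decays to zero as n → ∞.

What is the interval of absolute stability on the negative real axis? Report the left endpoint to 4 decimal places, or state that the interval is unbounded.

(-4.0000, 0).

Test eqn y'=λy, z=hλ:
  y_{n+1} = y_n + z·[3/4·y_n + 1/4·y_{n+1}] ⇒ (1 − 1/4z)y_{n+1} = (1 + 3/4z)y_n
  R(z) = (1 + 3/4z)/(1 − 1/4z).

Need |R(x)|<1, x<0.
x=-0.78: |R|=0.3473
R=−1: 1+3/4x = −1+1/4x ⇒ -1/2x=2 ⇒ x=2/(-1/2)=-4.0000
Confirm numerically:
  x=-3.699: |R|=0.92181 <1
  x=-2.865: |R|=0.66934 <1
  x=-2.498: |R|=0.53770 <1
  x=-1.909: |R|=0.29227 <1
  x=-4.490: |R|=1.11543 >1
  x=-4.444: |R|=1.10516 >1
  x=-4.387: |R|=1.09229 >1
So |R|<1 on (-4.0000, 0).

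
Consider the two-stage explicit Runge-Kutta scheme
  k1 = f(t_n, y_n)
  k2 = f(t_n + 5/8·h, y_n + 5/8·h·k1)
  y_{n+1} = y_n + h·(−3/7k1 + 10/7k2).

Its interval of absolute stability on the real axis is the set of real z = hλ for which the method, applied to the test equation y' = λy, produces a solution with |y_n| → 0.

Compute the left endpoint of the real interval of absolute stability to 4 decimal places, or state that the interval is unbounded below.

left endpoint -1.1200.

On y'=λy, z=hλ:
  k1=λy_n ⇒ h·k1=z·y_n;  k2=λ(1+5/8z)y_n ⇒ h·k2=z(1+5/8z)y_n
  y_{n+1}/y_n = 1 − 3/7z + 10/7z(1+5/8z) = 1 + z + 25/28z²
  R(z) = 1 + z + 25/28z².

Solve |R(x)|<1 on ℝ⁻.
x=-0.47: |R|=0.7272
R=1: x+25/28x²=0 ⇒ x=−28/25=-1.1200; min R=1−1/(4·25/28)=0.7200>−1
Confirm numerically:
  x=-0.964: |R|=0.86573 <1
  x=-0.936: |R|=0.84623 <1
  x=-0.784: |R|=0.76480 <1
  x=-1.451: |R|=1.42882 >1
  x=-1.426: |R|=1.38960 >1
  x=-1.387: |R|=1.33065 >1
So |R|<1 on (-1.1200, 0).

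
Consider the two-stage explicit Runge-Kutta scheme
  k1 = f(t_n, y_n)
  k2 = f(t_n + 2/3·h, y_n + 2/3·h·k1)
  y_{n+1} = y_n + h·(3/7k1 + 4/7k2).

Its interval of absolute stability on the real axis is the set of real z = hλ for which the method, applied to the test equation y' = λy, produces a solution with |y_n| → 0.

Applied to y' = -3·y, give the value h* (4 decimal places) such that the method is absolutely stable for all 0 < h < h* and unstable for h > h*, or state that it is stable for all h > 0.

(-2.6250,0); λ=-3 ⇒ h* = (21/8)/3 = 0.8750.

Test eqn y'=λy, z=hλ:
  k1=λy_n ⇒ h·k1=z·y_n;  k2=λ(1+2/3z)y_n ⇒ h·k2=z(1+2/3z)y_n
  y_{n+1}/y_n = 1 + 3/7z + 4/7z(1+2/3z) = 1 + z + 8/21z²
  R(z) = 1 + z + 8/21z².

Need |R(x)|<1, x<0.
x=-1.01: |R|=0.3786
R=1: x+8/21x²=0 ⇒ x=−21/8=-2.6250; min R=1−1/(4·8/21)=0.3438>−1
Confirm numerically:
  x=-1.437: |R|=0.34965 <1
  x=-1.408: |R|=0.34722 <1
  x=-1.285: |R|=0.34404 <1
  x=-3.170: |R|=1.65815 >1
  x=-2.704: |R|=1.08138 >1
So |R|<1 on (-2.6250, 0).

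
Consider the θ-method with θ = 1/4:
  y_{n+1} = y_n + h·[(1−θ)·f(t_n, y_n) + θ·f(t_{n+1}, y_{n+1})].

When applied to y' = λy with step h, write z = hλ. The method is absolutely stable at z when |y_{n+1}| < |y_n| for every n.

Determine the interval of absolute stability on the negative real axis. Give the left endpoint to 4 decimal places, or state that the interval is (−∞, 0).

On y'=λy, z=hλ:
  y_{n+1} = y_n + z·[3/4·y_n + 1/4·y_{n+1}] ⇒ (1 − 1/4z)y_{n+1} = (1 + 3/4z)y_n
  so R(z) = (1 + 3/4z)/(1 − 1/4z).

Solve |R(x)|<1 on ℝ⁻.
x=-0.96: |R|=0.2258
R=−1: 1+3/4x = −1+1/4x ⇒ -1/2x=2 ⇒ x=2/(-1/2)=-4.0000
Confirm numerically:
  x=-2.093: |R|=0.37404 <1
  x=-1.701: |R|=0.19347 <1
  x=-1.640: |R|=0.16312 <1
  x=-4.224: |R|=1.05447 >1
  x=-4.062: |R|=1.01538 >1
  x=-4.028: |R|=1.00698 >1
So |R|<1 on (-4.0000, 0).

(-4.0000, 0).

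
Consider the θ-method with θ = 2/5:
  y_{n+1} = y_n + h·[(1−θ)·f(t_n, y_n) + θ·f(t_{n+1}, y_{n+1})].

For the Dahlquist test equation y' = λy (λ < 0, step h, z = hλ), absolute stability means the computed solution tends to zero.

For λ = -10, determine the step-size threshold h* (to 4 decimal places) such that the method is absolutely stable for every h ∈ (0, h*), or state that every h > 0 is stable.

On y'=λy, z=hλ:
  y_{n+1} = y_n + z·[3/5·y_n + 2/5·y_{n+1}] ⇒ (1 − 2/5z)y_{n+1} = (1 + 3/5z)y_n
  ⇒ R(z) = (1 + 3/5z)/(1 − 2/5z).

Need |R(x)|<1, x<0.
x=-1.06: |R|=0.2556
R=−1: 1+3/5x = −1+2/5x ⇒ -1/5x=2 ⇒ x=2/(-1/5)=-10.0000
Confirm numerically:
  x=-8.694: |R|=0.94167 <1
  x=-7.359: |R|=0.86606 <1
  x=-4.505: |R|=0.60778 <1
  x=-10.503: |R|=1.01934 >1
  x=-10.251: |R|=1.00984 >1
  x=-10.200: |R|=1.00787 >1
Stable set (-10.0000, 0).

(-10.0000,0); λ=-10 ⇒ h* = (10)/10 = 1.0000.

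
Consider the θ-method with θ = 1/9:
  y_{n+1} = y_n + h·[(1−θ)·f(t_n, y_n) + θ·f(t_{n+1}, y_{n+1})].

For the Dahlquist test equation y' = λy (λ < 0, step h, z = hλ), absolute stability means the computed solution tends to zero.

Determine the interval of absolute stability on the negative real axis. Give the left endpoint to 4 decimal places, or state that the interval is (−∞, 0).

Set f=λy, z=hλ:
  y_{n+1} = y_n + z·[8/9·y_n + 1/9·y_{n+1}] ⇒ (1 − 1/9z)y_{n+1} = (1 + 8/9z)y_n
  Hence R(z) = (1 + 8/9z)/(1 − 1/9z).

Find x<0 with |R(x)|<1.
x=-0.89: |R|=0.1901
R=−1: 1+8/9x = −1+1/9x ⇒ -7/9x=2 ⇒ x=2/(-7/9)=-2.5714
Confirm numerically:
  x=-2.508: |R|=0.96142 <1
  x=-2.305: |R|=0.83503 <1
  x=-1.187: |R|=0.04869 <1
  x=-2.920: |R|=1.20470 >1
  x=-2.832: |R|=1.15416 >1
So |R|<1 on (-2.5714, 0).

(-2.5714, 0).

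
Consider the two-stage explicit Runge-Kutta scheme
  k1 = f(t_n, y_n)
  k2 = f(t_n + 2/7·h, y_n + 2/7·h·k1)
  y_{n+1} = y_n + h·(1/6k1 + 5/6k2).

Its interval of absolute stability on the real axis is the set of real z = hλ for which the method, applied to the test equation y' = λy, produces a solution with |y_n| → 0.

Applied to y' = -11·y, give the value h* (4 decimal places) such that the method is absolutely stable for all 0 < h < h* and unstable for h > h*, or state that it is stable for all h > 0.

On y'=λy, z=hλ:
  k1=λy_n ⇒ h·k1=z·y_n;  k2=λ(1+2/7z)y_n ⇒ h·k2=z(1+2/7z)y_n
  y_{n+1}/y_n = 1 + 1/6z + 5/6z(1+2/7z) = 1 + z + 5/21z²
  so R(z) = 1 + z + 5/21z².

Solve |R(x)|<1 on ℝ⁻.
x=-1.53: |R|=0.0274
R=1: x+5/21x²=0 ⇒ x=−21/5=-4.2000; min R=1−1/(4·5/21)=-0.0500>−1
Confirm numerically:
  x=-3.219: |R|=0.24813 <1
  x=-2.441: |R|=0.02231 <1
  x=-2.383: |R|=0.03093 <1
  x=-4.660: |R|=1.51038 >1
  x=-4.320: |R|=1.12343 >1
So |R|<1 on (-4.2000, 0).

(-4.2000,0); λ=-11 ⇒ h* = (21/5)/11 = 0.3818.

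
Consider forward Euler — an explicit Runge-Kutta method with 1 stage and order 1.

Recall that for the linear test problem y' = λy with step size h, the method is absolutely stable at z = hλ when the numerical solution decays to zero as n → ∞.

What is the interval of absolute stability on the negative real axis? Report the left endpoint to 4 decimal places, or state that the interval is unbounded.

z∈(-2.0000,0).

On y'=λy, z=hλ:
  order 1, 1-stage ⇒ R(z)=1+z
  (e.g. R(-0.83)=0.17000, |R|=0.17000)

Find x<0 with |R(x)|<1.
x=-0.83: |R|=0.1700
|R(-1.54)|=0.5400 |R(-1.39)|=0.3900 |R(-0.97)|=0.0300
Bisect:
  x_lo=-2.5194 |R|=1.5194  x_hi=-0.0680 |R|=0.9320
  mid=-1.29370 |R|=0.29370 →hi
  mid=-1.90652 |R|=0.90652 →hi
  mid=-2.21294 |R|=1.21294 →lo
  mid=-2.05973 |R|=1.05973 →lo
  mid=-1.98313 |R|=0.98313 →hi
  mid=-2.02143 |R|=1.02143 →lo
  mid=-2.00228 |R|=1.00228 →lo
  mid=-1.99270 |R|=0.99270 →hi
  ...
  [-2.00003,-1.99989] ⇒ x*=-2.0000
Stable set (-2.0000, 0).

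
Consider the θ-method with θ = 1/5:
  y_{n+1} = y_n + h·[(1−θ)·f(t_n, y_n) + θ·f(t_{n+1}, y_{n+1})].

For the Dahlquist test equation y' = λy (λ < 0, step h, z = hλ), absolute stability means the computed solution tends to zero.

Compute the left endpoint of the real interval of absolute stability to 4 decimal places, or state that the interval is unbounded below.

On y'=λy, z=hλ:
  y_{n+1} = y_n + z·[4/5·y_n + 1/5·y_{n+1}] ⇒ (1 − 1/5z)y_{n+1} = (1 + 4/5z)y_n
  Hence R(z) = (1 + 4/5z)/(1 − 1/5z).

Solve |R(x)|<1 on ℝ⁻.
x=-0.65: |R|=0.4248
R=−1: 1+4/5x = −1+1/5x ⇒ -3/5x=2 ⇒ x=2/(-3/5)=-3.3333
Confirm numerically:
  x=-2.986: |R|=0.86952 <1
  x=-2.104: |R|=0.48086 <1
  x=-1.830: |R|=0.33968 <1
  x=-1.788: |R|=0.31703 <1
  x=-3.916: |R|=1.19605 >1
  x=-3.913: |R|=1.19511 >1
  x=-3.880: |R|=1.18468 >1
Interval (-3.3333, 0).

left endpoint -3.3333.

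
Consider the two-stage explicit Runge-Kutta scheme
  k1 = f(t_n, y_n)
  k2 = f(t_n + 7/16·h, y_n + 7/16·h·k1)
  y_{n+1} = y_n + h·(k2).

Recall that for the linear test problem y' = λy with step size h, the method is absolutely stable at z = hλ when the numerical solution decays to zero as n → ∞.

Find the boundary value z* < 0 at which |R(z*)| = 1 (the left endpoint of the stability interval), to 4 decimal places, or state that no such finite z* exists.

With y'=λy (z=hλ):
  k1=λy_n ⇒ h·k1=z·y_n;  k2=λ(1+7/16z)y_n ⇒ h·k2=z(1+7/16z)y_n
  y_{n+1}/y_n = 1 + z(1+7/16z) = 1 + z + 7/16z²
  Hence R(z) = 1 + z + 7/16z².

Need |R(x)|<1, x<0.
x=-1.13: |R|=0.4286
R=1: x+7/16x²=0 ⇒ x=−16/7=-2.2857; min R=1−1/(4·7/16)=0.4286>−1
Confirm numerically:
  x=-1.934: |R|=0.70241 <1
  x=-1.572: |R|=0.50914 <1
  x=-1.348: |R|=0.44698 <1
  x=-1.019: |R|=0.43528 <1
  x=-2.789: |R|=1.61410 >1
  x=-2.749: |R|=1.55719 >1
  x=-2.678: |R|=1.45961 >1
So |R|<1 on (-2.2857, 0).

left endpoint -2.2857.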